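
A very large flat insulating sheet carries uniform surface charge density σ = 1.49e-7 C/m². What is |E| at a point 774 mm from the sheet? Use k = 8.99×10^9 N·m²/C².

|E| ≈ 8.42e3 N/C

By planar symmetry E is perpendicular to the sheet and uniform; use a Gaussian pillbox with flat faces of area A on each side of the sheet.
Only the two end caps contribute flux: Φ = 2EA. With Q_enc = σA, Gauss's law gives E = |σ|/(2ε₀).
E = 2πk|σ| = 2π(8.99×10^9)(1.49×10^-7) = 8.42×10^3 N/C.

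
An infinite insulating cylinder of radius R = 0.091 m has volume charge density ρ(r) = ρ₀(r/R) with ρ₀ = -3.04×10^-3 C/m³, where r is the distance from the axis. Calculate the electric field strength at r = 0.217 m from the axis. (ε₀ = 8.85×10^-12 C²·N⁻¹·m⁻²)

By cylindrical symmetry E is radial; use a coaxial Gaussian cylinder of radius 0.217 m and length L (r > R, full charge per length enclosed).
λ_enc = 2π ∫₀^R ρ₀(r'/R)^1 r' dr' = 2πρ₀R²/3 = -5.272×10^-5 C/m.
Applying ∮E·dA = Q_enc/ε₀ with the end caps contributing no flux:
E = |λ_enc|/(2πε₀r) = (5.272e-5)/(2π·8.85×10^-12·0.217) = 4.37e6 N/C.

4.37×10^6 N/C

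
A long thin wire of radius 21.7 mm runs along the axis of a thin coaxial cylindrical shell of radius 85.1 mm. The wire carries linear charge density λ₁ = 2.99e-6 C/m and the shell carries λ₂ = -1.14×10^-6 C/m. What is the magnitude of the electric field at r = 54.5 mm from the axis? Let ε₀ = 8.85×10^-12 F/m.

E ≈ 9.87×10^5 V/m

Take a coaxial cylindrical Gaussian surface of radius r = 54.5 mm and length L (between the conductors, 21.7 mm < r < 85.1 mm).
Only the inner wire is enclosed; the outer shell contributes nothing inside itself. λ_enc = λ₁ = 2.99×10^-6 C/m.
Applying ∮E·dA = Q_enc/ε₀ with the end caps contributing no flux:
E = |λ_enc|/(2πε₀r) = (2.99×10^-6)/(2π·8.85×10^-12·0.0545) = 9.87e5 N/C.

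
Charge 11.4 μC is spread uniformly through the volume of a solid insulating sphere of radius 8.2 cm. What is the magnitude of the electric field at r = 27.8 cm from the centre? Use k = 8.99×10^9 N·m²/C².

Symmetry ⇒ E = E(r) r̂. Gaussian sphere of radius r = 27.8 cm (r > R, so the entire charge is enclosed).
Q_enc = 11.4 μC = 1.14×10^-5 C.
Gauss's law: E·4πr² = Q_enc/ε₀.
E = k|Q_enc|/r² = (8.99×10^9)(1.14×10^-5)/(0.278)² = 1.33e6 N/C.

|E| = 1.33×10^6 V/m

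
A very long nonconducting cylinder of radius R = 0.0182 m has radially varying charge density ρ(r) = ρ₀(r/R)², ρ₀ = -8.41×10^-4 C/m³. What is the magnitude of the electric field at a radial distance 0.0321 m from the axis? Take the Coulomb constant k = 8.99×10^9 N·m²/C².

Choose a coaxial cylinder of radius r = 0.0321 m (arbitrary length L) as the Gaussian surface (r > R, full charge per length enclosed).
λ_enc = 2π ∫₀^R ρ₀(r'/R)^2 r' dr' = 2πρ₀R²/4 = -4.376e-7 C/m.
Applying ∮E·dA = Q_enc/ε₀ with the end caps contributing no flux:
E = 2k|λ_enc|/r = 2(8.99×10^9)(4.376e-7)/(0.0321) = 2.45e5 N/C.

E = 2.45e5 N/C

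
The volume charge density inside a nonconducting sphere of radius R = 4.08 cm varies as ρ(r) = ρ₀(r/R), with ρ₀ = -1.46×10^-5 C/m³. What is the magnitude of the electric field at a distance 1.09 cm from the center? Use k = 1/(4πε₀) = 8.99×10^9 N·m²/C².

1.20×10^3 N/C

Symmetry ⇒ E = E(r) r̂. Gaussian sphere of radius r = 1.09 cm (r < R).
Integrate the density: Q_enc = 4π ∫₀^r ρ₀(r'/R)^1 r'² dr' = 4πρ₀ r^4/(4·R) = -1.587e-11 C.
Gauss's law: E·4πr² = Q_enc/ε₀.
E = k|Q_enc|/r² = (8.99×10^9)(1.587×10^-11)/(0.0109)² = 1.20×10^3 N/C.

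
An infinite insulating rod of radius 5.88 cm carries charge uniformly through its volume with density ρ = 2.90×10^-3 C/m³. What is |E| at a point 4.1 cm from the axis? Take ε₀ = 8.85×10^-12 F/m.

|E| = 6.72e6 N/C

Choose a coaxial cylinder of radius r = 4.1 cm (arbitrary length L) as the Gaussian surface (r < R).
Enclosed charge per unit length: λ_enc = ρ·πr² = (2.90×10^-3)π(0.041)² = 1.531e-5 C/m.
Since E is radial and uniform over the curved surface, Φ = E·2πrL = Q_enc/ε₀ = λ_enc L/ε₀.
E = |λ_enc|/(2πε₀r) = (1.531×10^-5)/(2π·8.85×10^-12·0.041) = 6.72×10^6 N/C.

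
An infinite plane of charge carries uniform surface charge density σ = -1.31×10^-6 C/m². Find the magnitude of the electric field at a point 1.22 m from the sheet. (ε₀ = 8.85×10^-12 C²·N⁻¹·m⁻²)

E ≈ 7.40e4 V/m

The symmetry is planar: E is normal to the sheet and the same magnitude on both sides. Take a pillbox straddling the sheet with end-cap area A.
Only the two end caps contribute flux: Φ = 2EA. With Q_enc = σA, Gauss's law gives E = |σ|/(2ε₀).
E = |σ|/(2ε₀) = (1.31×10^-6)/(2·8.85×10^-12) = 7.40e4 N/C.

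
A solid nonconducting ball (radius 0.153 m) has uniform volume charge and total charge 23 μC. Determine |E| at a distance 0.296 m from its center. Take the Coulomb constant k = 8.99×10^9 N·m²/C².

2.36e6 V/m

By spherical symmetry E is radial; choose a Gaussian sphere of radius r = 0.296 m (r > R, so the entire charge is enclosed).
Q_enc = 23 μC = 2.30e-5 C.
Gauss's law: E·4πr² = Q_enc/ε₀.
E = k|Q_enc|/r² = (8.99×10^9)(2.30e-5)/(0.296)² = 2.36×10^6 N/C.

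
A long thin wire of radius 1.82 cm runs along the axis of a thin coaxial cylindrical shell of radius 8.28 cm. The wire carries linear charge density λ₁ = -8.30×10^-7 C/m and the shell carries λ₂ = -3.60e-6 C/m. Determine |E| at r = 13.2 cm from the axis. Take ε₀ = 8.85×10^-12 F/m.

Take a coaxial cylindrical Gaussian surface of radius r = 13.2 cm and length L (r > 8.28 cm, enclosing both).
λ_enc = λ₁ + λ₂ = (-8.30×10^-7) + (-3.60×10^-6) = -4.43×10^-6 C/m.
Since E is radial and uniform over the curved surface, Φ = E·2πrL = Q_enc/ε₀ = λ_enc L/ε₀.
E = |λ_enc|/(2πε₀r) = (4.43×10^-6)/(2π·8.85×10^-12·0.132) = 6.04×10^5 N/C.

|E| ≈ 6.04×10^5 N/C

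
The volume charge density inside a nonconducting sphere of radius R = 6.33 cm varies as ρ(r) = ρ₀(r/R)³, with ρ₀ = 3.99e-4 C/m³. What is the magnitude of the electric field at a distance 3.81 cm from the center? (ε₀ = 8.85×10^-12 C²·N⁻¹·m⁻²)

6.24×10^4 N/C

Use a concentric Gaussian sphere at r = 3.81 cm (r < R).
Integrate the density: Q_enc = 4π ∫₀^r ρ₀(r'/R)^3 r'² dr' = 4πρ₀ r^6/(6·R³) = 1.008×10^-8 C.
Gauss's law: E·4πr² = Q_enc/ε₀.
E = |Q_enc|/(4πε₀r²) = (1.008e-8)/(4π·8.85×10^-12·(0.0381)²) = 6.24×10^4 N/C.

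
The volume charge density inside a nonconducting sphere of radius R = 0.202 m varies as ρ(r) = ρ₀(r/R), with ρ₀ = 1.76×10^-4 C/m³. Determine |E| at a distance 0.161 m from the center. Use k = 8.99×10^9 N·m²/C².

Symmetry ⇒ E = E(r) r̂. Gaussian sphere of radius r = 0.161 m (r < R).
Q_enc = ∫₀^r ρ(r')·4πr'² dr' = (4πρ₀/R) ∫₀^r r'^3 dr' = 4πρ₀ r^4/(4·R) = 1.839×10^-6 C.
Applying ∮E·dA = Q_enc/ε₀ with Φ = E(4πr²):
E = k|Q_enc|/r² = (8.99×10^9)(1.839×10^-6)/(0.161)² = 6.38e5 N/C.

E ≈ 6.38×10^5 N/C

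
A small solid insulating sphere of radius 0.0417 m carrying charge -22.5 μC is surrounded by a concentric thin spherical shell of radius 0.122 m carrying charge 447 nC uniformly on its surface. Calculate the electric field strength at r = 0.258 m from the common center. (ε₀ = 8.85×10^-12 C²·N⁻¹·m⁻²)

2.98×10^6 N/C

Use a concentric Gaussian sphere at r = 0.258 m (r > 0.122 m, enclosing both).
Q_enc = (-22.5 μC) + (447 nC) = -2.205×10^-5 C.
Since E is radial and uniform over the Gaussian sphere, Φ = E·4πr² = Q_enc/ε₀.
E = |Q_enc|/(4πε₀r²) = (2.205×10^-5)/(4π·8.85×10^-12·(0.258)²) = 2.98e6 N/C.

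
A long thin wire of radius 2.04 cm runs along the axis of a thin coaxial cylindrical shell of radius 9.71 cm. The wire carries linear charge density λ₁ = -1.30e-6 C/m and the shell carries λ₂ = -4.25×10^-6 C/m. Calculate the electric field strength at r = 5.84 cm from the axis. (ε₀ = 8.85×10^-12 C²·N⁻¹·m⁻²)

E ≈ 4.00e5 N/C

Take a coaxial cylindrical Gaussian surface of radius r = 5.84 cm and length L (between the conductors, 2.04 cm < r < 9.71 cm).
The shell at 9.71 cm lies outside the Gaussian surface, so λ_enc = λ₁ = -1.30×10^-6 C/m.
Applying ∮E·dA = Q_enc/ε₀ with the end caps contributing no flux:
E = |λ_enc|/(2πε₀r) = (1.30×10^-6)/(2π·8.85×10^-12·0.0584) = 4.00×10^5 N/C.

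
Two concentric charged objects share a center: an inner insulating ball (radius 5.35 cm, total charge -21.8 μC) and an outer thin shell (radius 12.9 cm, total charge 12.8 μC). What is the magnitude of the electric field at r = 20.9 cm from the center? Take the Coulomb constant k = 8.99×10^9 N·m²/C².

Take a concentric spherical Gaussian surface of radius r = 20.9 cm (r > 12.9 cm, enclosing both).
Q_enc = (-21.8 μC) + (12.8 μC) = -9.00×10^-6 C.
Since E is radial and uniform over the Gaussian sphere, Φ = E·4πr² = Q_enc/ε₀.
E = k|Q_enc|/r² = (8.99×10^9)(9.00e-6)/(0.209)² = 1.85×10^6 N/C.

E = 1.85e6 N/C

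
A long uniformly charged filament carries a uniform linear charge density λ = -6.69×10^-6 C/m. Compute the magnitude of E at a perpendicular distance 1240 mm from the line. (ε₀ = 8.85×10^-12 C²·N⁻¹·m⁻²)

|E| ≈ 9.70e4 V/m

Coaxial Gaussian cylinder, radius r = 1240 mm, length L.
Q_enc = λL, so λ_enc = -6.69×10^-6 C/m.
Applying ∮E·dA = Q_enc/ε₀ with the end caps contributing no flux:
E = |λ_enc|/(2πε₀r) = (6.69×10^-6)/(2π·8.85×10^-12·1.24) = 9.70×10^4 N/C.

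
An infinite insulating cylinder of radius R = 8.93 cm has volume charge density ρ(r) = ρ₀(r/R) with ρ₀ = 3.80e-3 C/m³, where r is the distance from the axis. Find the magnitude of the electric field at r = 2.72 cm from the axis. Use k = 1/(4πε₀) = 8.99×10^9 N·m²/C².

By cylindrical symmetry E is radial; use a coaxial Gaussian cylinder of radius 2.72 cm and length L (r < R).
Integrating ρ over the cross-section to radius r: λ_enc = (2πρ₀/R) ∫₀^r r'^2 dr' = 2πρ₀ r^3/(3·R) = 1.793e-6 C/m.
Gauss's law: E·2πrL = λ_enc L/ε₀.
E = 2k|λ_enc|/r = 2(8.99×10^9)(1.793×10^-6)/(0.0272) = 1.19×10^6 N/C.

|E| ≈ 1.19×10^6 V/m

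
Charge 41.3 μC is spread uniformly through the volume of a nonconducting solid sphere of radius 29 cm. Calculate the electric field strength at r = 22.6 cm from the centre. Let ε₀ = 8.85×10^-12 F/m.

E = 3.44×10^6 N/C

Take a concentric spherical Gaussian surface of radius r = 22.6 cm (r < R).
For a uniform sphere the enclosed fraction is (r/R)³, so Q_enc = (41.3 μC)(0.226/0.29)³ = 1.955×10^-5 C.
By Gauss's law, ∮E·dA = E·4πr² = Q_enc/ε₀.
E = |Q_enc|/(4πε₀r²) = (1.955e-5)/(4π·8.85×10^-12·(0.226)²) = 3.44e6 N/C.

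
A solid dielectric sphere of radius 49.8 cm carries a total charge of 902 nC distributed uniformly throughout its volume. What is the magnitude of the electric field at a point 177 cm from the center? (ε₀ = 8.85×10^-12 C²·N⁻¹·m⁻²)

|E| = 2.59×10^3 V/m

Use a concentric Gaussian sphere at r = 177 cm (r > R, so the entire charge is enclosed).
Q_enc = 902 nC = 9.02×10^-7 C.
Gauss's law: E·4πr² = Q_enc/ε₀.
E = |Q_enc|/(4πε₀r²) = (9.02×10^-7)/(4π·8.85×10^-12·(1.77)²) = 2.59×10^3 N/C.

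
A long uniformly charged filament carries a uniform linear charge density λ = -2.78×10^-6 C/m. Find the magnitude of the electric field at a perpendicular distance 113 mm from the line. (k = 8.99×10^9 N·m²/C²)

4.42×10^5 V/m

Coaxial Gaussian cylinder, radius r = 113 mm, length L.
Q_enc = λL, so λ_enc = -2.78×10^-6 C/m.
By Gauss's law (flux through the curved wall only), E·2πrL = λ_enc L/ε₀.
E = 2k|λ_enc|/r = 2(8.99×10^9)(2.78×10^-6)/(0.113) = 4.42×10^5 N/C.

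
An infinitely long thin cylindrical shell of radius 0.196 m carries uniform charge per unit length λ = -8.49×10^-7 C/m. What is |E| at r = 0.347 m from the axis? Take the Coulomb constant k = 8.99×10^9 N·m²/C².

Take a coaxial cylindrical Gaussian surface of radius r = 0.347 m and length L (r > 0.196 m).
The full line charge is enclosed: λ_enc = -8.49×10^-7 C/m.
Applying ∮E·dA = Q_enc/ε₀ with the end caps contributing no flux:
E = 2k|λ_enc|/r = 2(8.99×10^9)(8.49×10^-7)/(0.347) = 4.40e4 N/C.

E = 4.40e4 N/C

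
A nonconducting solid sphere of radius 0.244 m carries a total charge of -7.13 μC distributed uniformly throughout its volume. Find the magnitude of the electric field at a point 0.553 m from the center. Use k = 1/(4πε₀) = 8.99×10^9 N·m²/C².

Use a concentric Gaussian sphere at r = 0.553 m (r > R, so the entire charge is enclosed).
Q_enc = -7.13 μC = -7.13×10^-6 C.
Applying ∮E·dA = Q_enc/ε₀ with Φ = E(4πr²):
E = k|Q_enc|/r² = (8.99×10^9)(7.13×10^-6)/(0.553)² = 2.10×10^5 N/C.

2.10×10^5 V/m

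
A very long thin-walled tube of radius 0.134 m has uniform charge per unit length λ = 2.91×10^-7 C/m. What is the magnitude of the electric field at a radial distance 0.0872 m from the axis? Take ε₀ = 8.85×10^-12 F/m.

Coaxial Gaussian cylinder, radius r = 0.0872 m, length L (r < 0.134 m, inside the shell).
No charge is enclosed, so Gauss's law gives E·2πrL = 0 ⇒ E = 0.

|E| = 0 N/C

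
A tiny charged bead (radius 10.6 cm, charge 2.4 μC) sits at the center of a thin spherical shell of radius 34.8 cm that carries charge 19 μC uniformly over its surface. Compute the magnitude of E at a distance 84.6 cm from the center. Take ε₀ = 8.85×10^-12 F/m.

Take a concentric spherical Gaussian surface of radius r = 84.6 cm (r > 34.8 cm, enclosing both).
Q_enc = (2.4 μC) + (19 μC) = 2.14e-5 C.
Gauss's law: E·4πr² = Q_enc/ε₀.
E = |Q_enc|/(4πε₀r²) = (2.14×10^-5)/(4π·8.85×10^-12·(0.846)²) = 2.69×10^5 N/C.

|E| ≈ 2.69e5 N/C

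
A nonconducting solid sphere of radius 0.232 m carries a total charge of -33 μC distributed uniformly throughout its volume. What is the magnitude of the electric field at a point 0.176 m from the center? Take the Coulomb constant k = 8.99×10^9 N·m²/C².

Symmetry ⇒ E = E(r) r̂. Gaussian sphere of radius r = 0.176 m (r < R).
For a uniform sphere the enclosed fraction is (r/R)³, so Q_enc = (-33 μC)(0.176/0.232)³ = -1.441×10^-5 C.
Gauss's law: E·4πr² = Q_enc/ε₀.
E = k|Q_enc|/r² = (8.99×10^9)(1.441×10^-5)/(0.176)² = 4.18×10^6 N/C.

|E| ≈ 4.18e6 N/C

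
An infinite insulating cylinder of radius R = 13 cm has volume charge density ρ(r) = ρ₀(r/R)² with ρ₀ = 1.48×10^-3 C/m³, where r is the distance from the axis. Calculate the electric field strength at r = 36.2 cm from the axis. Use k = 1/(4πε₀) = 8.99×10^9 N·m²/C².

|E| = 1.95×10^6 N/C

By cylindrical symmetry E is radial; use a coaxial Gaussian cylinder of radius 36.2 cm and length L (r > R, full charge per length enclosed).
λ_enc = 2π ∫₀^R ρ₀(r'/R)^2 r' dr' = 2πρ₀R²/4 = 3.929e-5 C/m.
Since E is radial and uniform over the curved surface, Φ = E·2πrL = Q_enc/ε₀ = λ_enc L/ε₀.
E = 2k|λ_enc|/r = 2(8.99×10^9)(3.929×10^-5)/(0.362) = 1.95×10^6 N/C.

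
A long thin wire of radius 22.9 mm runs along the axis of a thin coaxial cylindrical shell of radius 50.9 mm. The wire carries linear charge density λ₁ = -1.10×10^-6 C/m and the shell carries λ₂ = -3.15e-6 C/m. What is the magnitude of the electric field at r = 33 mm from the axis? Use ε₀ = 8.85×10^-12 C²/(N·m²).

|E| ≈ 5.99×10^5 N/C

Take a coaxial cylindrical Gaussian surface of radius r = 33 mm and length L (between the conductors, 22.9 mm < r < 50.9 mm).
The shell at 50.9 mm lies outside the Gaussian surface, so λ_enc = λ₁ = -1.10×10^-6 C/m.
Since E is radial and uniform over the curved surface, Φ = E·2πrL = Q_enc/ε₀ = λ_enc L/ε₀.
E = |λ_enc|/(2πε₀r) = (1.10×10^-6)/(2π·8.85×10^-12·0.033) = 5.99e5 N/C.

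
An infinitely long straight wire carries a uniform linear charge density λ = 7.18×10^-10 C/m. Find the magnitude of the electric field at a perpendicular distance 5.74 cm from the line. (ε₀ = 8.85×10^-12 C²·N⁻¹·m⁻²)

225 N/C

By cylindrical symmetry E is radial; use a coaxial Gaussian cylinder of radius 5.74 cm and length L.
Q_enc = λL, so λ_enc = 7.18e-10 C/m.
By Gauss's law (flux through the curved wall only), E·2πrL = λ_enc L/ε₀.
E = |λ_enc|/(2πε₀r) = (7.18e-10)/(2π·8.85×10^-12·0.0574) = 225 N/C.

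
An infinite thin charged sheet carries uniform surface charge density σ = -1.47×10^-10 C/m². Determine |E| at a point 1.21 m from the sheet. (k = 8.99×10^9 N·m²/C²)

Choose a cylindrical pillbox piercing the sheet, end faces (area A) parallel to it.
Flux Φ = 2EA and Q_enc = σA, so 2EA = σA/ε₀ ⇒ E = |σ|/(2ε₀), independent of distance.
E = 2πk|σ| = 2π(8.99×10^9)(1.47×10^-10) = 8.3 N/C.

8.3 V/m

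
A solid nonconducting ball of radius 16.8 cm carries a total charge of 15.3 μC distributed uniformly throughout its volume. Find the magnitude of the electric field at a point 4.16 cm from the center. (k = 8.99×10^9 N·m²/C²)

1.21×10^6 N/C

Take a concentric spherical Gaussian surface of radius r = 4.16 cm (r < R).
For a uniform sphere the enclosed fraction is (r/R)³, so Q_enc = (15.3 μC)(0.0416/0.168)³ = 2.323×10^-7 C.
Applying ∮E·dA = Q_enc/ε₀ with Φ = E(4πr²):
E = k|Q_enc|/r² = (8.99×10^9)(2.323×10^-7)/(0.0416)² = 1.21×10^6 N/C.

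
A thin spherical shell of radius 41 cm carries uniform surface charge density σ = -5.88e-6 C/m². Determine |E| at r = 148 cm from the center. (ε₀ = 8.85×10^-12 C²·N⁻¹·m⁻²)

By spherical symmetry E is radial; choose a Gaussian sphere of radius r = 148 cm (r > 41 cm).
The entire shell is enclosed: Q_enc = σ·4πR² = (-5.88×10^-6)·4π·(0.41)² = -1.242×10^-5 C.
Gauss's law: E·4πr² = Q_enc/ε₀.
E = |Q_enc|/(4πε₀r²) = (1.242×10^-5)/(4π·8.85×10^-12·(1.48)²) = 5.10e4 N/C.

E ≈ 5.10e4 N/C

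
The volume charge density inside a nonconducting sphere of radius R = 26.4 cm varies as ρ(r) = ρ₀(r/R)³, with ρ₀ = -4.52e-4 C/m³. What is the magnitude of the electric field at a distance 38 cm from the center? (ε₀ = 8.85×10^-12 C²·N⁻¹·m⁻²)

By spherical symmetry E is radial; choose a Gaussian sphere of radius r = 38 cm (r > R, all charge enclosed).
Q_enc = 4π ∫₀^R ρ₀(r'/R)^3 r'² dr' = 4πρ₀R³/6 = -1.742×10^-5 C.
Since E is radial and uniform over the Gaussian sphere, Φ = E·4πr² = Q_enc/ε₀.
E = |Q_enc|/(4πε₀r²) = (1.742e-5)/(4π·8.85×10^-12·(0.38)²) = 1.08×10^6 N/C.

E ≈ 1.08×10^6 N/C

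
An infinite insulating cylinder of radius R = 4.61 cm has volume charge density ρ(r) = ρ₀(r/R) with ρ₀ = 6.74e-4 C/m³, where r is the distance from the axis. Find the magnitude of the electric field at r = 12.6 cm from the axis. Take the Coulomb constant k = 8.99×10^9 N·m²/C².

|E| ≈ 4.28×10^5 N/C

By cylindrical symmetry E is radial; use a coaxial Gaussian cylinder of radius 12.6 cm and length L (r > R, full charge per length enclosed).
λ_enc = 2π ∫₀^R ρ₀(r'/R)^1 r' dr' = 2πρ₀R²/3 = 3.00×10^-6 C/m.
Gauss's law: E·2πrL = λ_enc L/ε₀.
E = 2k|λ_enc|/r = 2(8.99×10^9)(3.00×10^-6)/(0.126) = 4.28e5 N/C.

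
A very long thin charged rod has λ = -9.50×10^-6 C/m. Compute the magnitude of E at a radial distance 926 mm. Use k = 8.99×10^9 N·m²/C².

1.84e5 N/C

Choose a coaxial cylinder of radius r = 926 mm (arbitrary length L) as the Gaussian surface.
Q_enc = λL, so λ_enc = -9.50×10^-6 C/m.
Applying ∮E·dA = Q_enc/ε₀ with the end caps contributing no flux:
E = 2k|λ_enc|/r = 2(8.99×10^9)(9.50×10^-6)/(0.926) = 1.84e5 N/C.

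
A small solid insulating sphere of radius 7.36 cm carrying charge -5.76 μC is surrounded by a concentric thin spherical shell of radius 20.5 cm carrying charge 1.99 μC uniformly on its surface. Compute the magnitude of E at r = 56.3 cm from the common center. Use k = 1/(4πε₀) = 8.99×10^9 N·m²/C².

Use a concentric Gaussian sphere at r = 56.3 cm (r > 20.5 cm, enclosing both).
Q_enc = (-5.76 μC) + (1.99 μC) = -3.77×10^-6 C.
Applying ∮E·dA = Q_enc/ε₀ with Φ = E(4πr²):
E = k|Q_enc|/r² = (8.99×10^9)(3.77×10^-6)/(0.563)² = 1.07e5 N/C.

E ≈ 1.07×10^5 V/m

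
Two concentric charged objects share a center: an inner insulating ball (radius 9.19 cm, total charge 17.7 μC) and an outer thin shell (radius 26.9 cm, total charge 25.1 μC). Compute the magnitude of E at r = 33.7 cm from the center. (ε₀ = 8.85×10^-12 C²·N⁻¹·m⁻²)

|E| = 3.39×10^6 V/m

Symmetry ⇒ E = E(r) r̂. Gaussian sphere of radius r = 33.7 cm (r > 26.9 cm, enclosing both).
Q_enc = (17.7 μC) + (25.1 μC) = 4.28e-5 C.
Since E is radial and uniform over the Gaussian sphere, Φ = E·4πr² = Q_enc/ε₀.
E = |Q_enc|/(4πε₀r²) = (4.28×10^-5)/(4π·8.85×10^-12·(0.337)²) = 3.39×10^6 N/C.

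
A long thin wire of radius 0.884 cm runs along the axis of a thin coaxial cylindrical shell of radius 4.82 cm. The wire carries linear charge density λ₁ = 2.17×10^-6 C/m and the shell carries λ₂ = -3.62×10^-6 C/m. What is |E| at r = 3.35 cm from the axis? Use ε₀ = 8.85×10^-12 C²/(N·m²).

Coaxial Gaussian cylinder, radius r = 3.35 cm, length L (between the conductors, 0.884 cm < r < 4.82 cm).
Only the inner wire is enclosed; the outer shell contributes nothing inside itself. λ_enc = λ₁ = 2.17×10^-6 C/m.
Gauss's law: E·2πrL = λ_enc L/ε₀.
E = |λ_enc|/(2πε₀r) = (2.17×10^-6)/(2π·8.85×10^-12·0.0335) = 1.16×10^6 N/C.

|E| ≈ 1.16e6 N/C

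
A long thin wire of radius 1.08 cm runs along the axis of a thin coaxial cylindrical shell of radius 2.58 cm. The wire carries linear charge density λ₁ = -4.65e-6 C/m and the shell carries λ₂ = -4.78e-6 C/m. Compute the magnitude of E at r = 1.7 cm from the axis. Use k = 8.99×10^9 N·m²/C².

E = 4.92e6 N/C

By cylindrical symmetry E is radial; use a coaxial Gaussian cylinder of radius 1.7 cm and length L (between the conductors, 1.08 cm < r < 2.58 cm).
The shell at 2.58 cm lies outside the Gaussian surface, so λ_enc = λ₁ = -4.65×10^-6 C/m.
Gauss's law: E·2πrL = λ_enc L/ε₀.
E = 2k|λ_enc|/r = 2(8.99×10^9)(4.65×10^-6)/(0.017) = 4.92e6 N/C.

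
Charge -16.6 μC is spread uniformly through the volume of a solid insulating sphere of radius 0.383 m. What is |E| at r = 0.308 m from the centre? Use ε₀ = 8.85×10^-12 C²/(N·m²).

E ≈ 8.18×10^5 N/C

By spherical symmetry E is radial; choose a Gaussian sphere of radius r = 0.308 m (r < R).
Only the charge within r is enclosed: Q_enc = Q·(r/R)³ = (-16.6 μC)·(0.308 m/0.383 m)³ = -8.633e-6 C.
Applying ∮E·dA = Q_enc/ε₀ with Φ = E(4πr²):
E = |Q_enc|/(4πε₀r²) = (8.633×10^-6)/(4π·8.85×10^-12·(0.308)²) = 8.18e5 N/C.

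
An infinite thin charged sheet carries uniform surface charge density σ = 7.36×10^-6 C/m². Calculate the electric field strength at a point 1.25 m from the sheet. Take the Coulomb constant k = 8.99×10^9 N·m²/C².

Choose a cylindrical pillbox piercing the sheet, end faces (area A) parallel to it.
Flux Φ = 2EA and Q_enc = σA, so 2EA = σA/ε₀ ⇒ E = |σ|/(2ε₀), independent of distance.
E = 2πk|σ| = 2π(8.99×10^9)(7.36e-6) = 4.16e5 N/C.

E = 4.16×10^5 N/C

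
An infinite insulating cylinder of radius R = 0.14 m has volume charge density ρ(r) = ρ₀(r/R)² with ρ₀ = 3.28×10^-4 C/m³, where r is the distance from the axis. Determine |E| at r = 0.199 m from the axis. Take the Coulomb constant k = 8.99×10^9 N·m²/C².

By cylindrical symmetry E is radial; use a coaxial Gaussian cylinder of radius 0.199 m and length L (r > R, full charge per length enclosed).
λ_enc = 2π ∫₀^R ρ₀(r'/R)^2 r' dr' = 2πρ₀R²/4 = 1.01×10^-5 C/m.
Gauss's law: E·2πrL = λ_enc L/ε₀.
E = 2k|λ_enc|/r = 2(8.99×10^9)(1.01×10^-5)/(0.199) = 9.12×10^5 N/C.

E = 9.12×10^5 N/C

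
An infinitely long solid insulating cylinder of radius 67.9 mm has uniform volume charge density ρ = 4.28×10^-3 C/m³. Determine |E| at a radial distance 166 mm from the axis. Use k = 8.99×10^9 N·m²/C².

6.71×10^6 N/C

Choose a coaxial cylinder of radius r = 166 mm (arbitrary length L) as the Gaussian surface (r > 67.9 mm, full cross-section enclosed).
λ_enc = ρ·πR² = (4.28e-3)π(0.0679)² = 6.199×10^-5 C/m.
Applying ∮E·dA = Q_enc/ε₀ with the end caps contributing no flux:
E = 2k|λ_enc|/r = 2(8.99×10^9)(6.199e-5)/(0.166) = 6.71×10^6 N/C.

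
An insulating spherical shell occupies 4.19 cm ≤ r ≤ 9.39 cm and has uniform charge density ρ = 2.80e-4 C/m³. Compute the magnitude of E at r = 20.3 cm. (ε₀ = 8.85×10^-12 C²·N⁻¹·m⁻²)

E ≈ 1.93×10^5 N/C

Use a concentric Gaussian sphere at r = 20.3 cm (r > 9.39 cm, enclosing the whole shell).
Q_enc = ρ·(4π/3)(b³ − a³) = (2.80e-4)·(4π/3)·((0.0939)³ − (0.0419)³) = 8.848×10^-7 C.
Since E is radial and uniform over the Gaussian sphere, Φ = E·4πr² = Q_enc/ε₀.
E = |Q_enc|/(4πε₀r²) = (8.848e-7)/(4π·8.85×10^-12·(0.203)²) = 1.93×10^5 N/C.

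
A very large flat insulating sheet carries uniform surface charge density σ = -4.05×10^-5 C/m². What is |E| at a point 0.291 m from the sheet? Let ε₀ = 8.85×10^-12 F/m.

E ≈ 2.29e6 V/m

Choose a cylindrical pillbox piercing the sheet, end faces (area A) parallel to it.
Only the two end caps contribute flux: Φ = 2EA. With Q_enc = σA, Gauss's law gives E = |σ|/(2ε₀).
E = |σ|/(2ε₀) = (4.05×10^-5)/(2·8.85×10^-12) = 2.29×10^6 N/C.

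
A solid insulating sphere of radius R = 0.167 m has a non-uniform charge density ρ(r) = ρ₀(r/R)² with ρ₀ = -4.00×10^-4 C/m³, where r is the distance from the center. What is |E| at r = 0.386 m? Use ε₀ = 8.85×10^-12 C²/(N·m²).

|E| = 2.83×10^5 N/C

Symmetry ⇒ E = E(r) r̂. Gaussian sphere of radius r = 0.386 m (r > R, all charge enclosed).
Q_enc = 4π ∫₀^R ρ₀(r'/R)^2 r'² dr' = 4πρ₀R³/5 = -4.682×10^-6 C.
Applying ∮E·dA = Q_enc/ε₀ with Φ = E(4πr²):
E = |Q_enc|/(4πε₀r²) = (4.682×10^-6)/(4π·8.85×10^-12·(0.386)²) = 2.83e5 N/C.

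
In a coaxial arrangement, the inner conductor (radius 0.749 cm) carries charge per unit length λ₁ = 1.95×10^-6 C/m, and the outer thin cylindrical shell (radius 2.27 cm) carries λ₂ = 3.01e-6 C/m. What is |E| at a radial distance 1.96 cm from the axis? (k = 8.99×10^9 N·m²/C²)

E = 1.79×10^6 N/C

Coaxial Gaussian cylinder, radius r = 1.96 cm, length L (between the conductors, 0.749 cm < r < 2.27 cm).
The shell at 2.27 cm lies outside the Gaussian surface, so λ_enc = λ₁ = 1.95×10^-6 C/m.
By Gauss's law (flux through the curved wall only), E·2πrL = λ_enc L/ε₀.
E = 2k|λ_enc|/r = 2(8.99×10^9)(1.95×10^-6)/(0.0196) = 1.79×10^6 N/C.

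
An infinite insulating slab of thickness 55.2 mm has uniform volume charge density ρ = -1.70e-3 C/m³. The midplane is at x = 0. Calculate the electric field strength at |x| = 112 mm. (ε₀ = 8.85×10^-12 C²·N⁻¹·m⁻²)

The point |x| = 112 mm lies outside the slab (half-thickness 0.0276 m). A symmetric pillbox spanning the full slab encloses Q_enc = ρ·d·A.
Flux = 2EA ⇒ E = |ρ|d/(2ε₀), independent of distance outside.
E = (1.70×10^-3)(0.0552)/(2·8.85×10^-12) = 5.30×10^6 N/C.

|E| = 5.30e6 V/m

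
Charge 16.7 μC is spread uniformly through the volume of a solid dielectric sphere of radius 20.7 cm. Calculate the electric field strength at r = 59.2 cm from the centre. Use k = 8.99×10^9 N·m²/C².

|E| = 4.28e5 N/C

Symmetry ⇒ E = E(r) r̂. Gaussian sphere of radius r = 59.2 cm (r > R, so the entire charge is enclosed).
Q_enc = 16.7 μC = 1.67×10^-5 C.
Applying ∮E·dA = Q_enc/ε₀ with Φ = E(4πr²):
E = k|Q_enc|/r² = (8.99×10^9)(1.67×10^-5)/(0.592)² = 4.28×10^5 N/C.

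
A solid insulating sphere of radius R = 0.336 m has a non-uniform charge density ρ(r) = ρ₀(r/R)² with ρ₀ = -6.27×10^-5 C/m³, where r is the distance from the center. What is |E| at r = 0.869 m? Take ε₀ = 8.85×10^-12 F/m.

E ≈ 7.12e4 V/m

Use a concentric Gaussian sphere at r = 0.869 m (r > R, all charge enclosed).
Q_enc = 4π ∫₀^R ρ₀(r'/R)^2 r'² dr' = 4πρ₀R³/5 = -5.978×10^-6 C.
Since E is radial and uniform over the Gaussian sphere, Φ = E·4πr² = Q_enc/ε₀.
E = |Q_enc|/(4πε₀r²) = (5.978e-6)/(4π·8.85×10^-12·(0.869)²) = 7.12×10^4 N/C.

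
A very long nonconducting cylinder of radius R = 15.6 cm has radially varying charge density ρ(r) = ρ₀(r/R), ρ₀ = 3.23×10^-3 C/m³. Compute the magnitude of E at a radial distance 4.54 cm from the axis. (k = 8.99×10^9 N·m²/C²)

|E| = 1.61e6 V/m

Coaxial Gaussian cylinder, radius r = 4.54 cm, length L (r < R).
λ_enc = ∫₀^r ρ(r')·2πr' dr' = (2πρ₀/R)·r^3/3 = 4.058×10^-6 C/m.
Applying ∮E·dA = Q_enc/ε₀ with the end caps contributing no flux:
E = 2k|λ_enc|/r = 2(8.99×10^9)(4.058×10^-6)/(0.0454) = 1.61e6 N/C.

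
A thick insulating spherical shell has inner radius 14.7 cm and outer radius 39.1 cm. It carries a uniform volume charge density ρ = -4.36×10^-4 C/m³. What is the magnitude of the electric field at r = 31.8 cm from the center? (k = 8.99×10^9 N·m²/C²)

E ≈ 4.71e6 V/m

By spherical symmetry E is radial; choose a Gaussian sphere of radius r = 31.8 cm (within the shell material, 14.7 cm < r < 39.1 cm).
Enclosed charge is the volume from a to r: Q_enc = (4π/3)ρ(r³ − a³) = -5.293×10^-5 C.
Gauss's law: E·4πr² = Q_enc/ε₀.
E = k|Q_enc|/r² = (8.99×10^9)(5.293×10^-5)/(0.318)² = 4.71e6 N/C.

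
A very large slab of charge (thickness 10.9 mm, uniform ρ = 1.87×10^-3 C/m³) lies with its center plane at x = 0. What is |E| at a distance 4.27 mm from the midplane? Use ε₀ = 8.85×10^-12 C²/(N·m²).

By symmetry E is perpendicular to the slab. A Gaussian pillbox from −4.27 mm to +4.27 mm (face area A) lies entirely within the slab.
Q_enc = ρ·(2x)·A and flux = 2EA, so 2EA = 2ρxA/ε₀ ⇒ E = |ρ|x/ε₀.
E = (1.87×10^-3)(0.00427)/(8.85×10^-12) = 9.02×10^5 N/C.

E ≈ 9.02×10^5 N/C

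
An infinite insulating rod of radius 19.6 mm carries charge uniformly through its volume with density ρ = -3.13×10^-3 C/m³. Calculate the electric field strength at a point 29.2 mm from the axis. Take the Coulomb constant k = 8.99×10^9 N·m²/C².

Coaxial Gaussian cylinder, radius r = 29.2 mm, length L (r > 19.6 mm, full cross-section enclosed).
λ_enc = ρ·πR² = (-3.13e-3)π(0.0196)² = -3.778×10^-6 C/m.
Since E is radial and uniform over the curved surface, Φ = E·2πrL = Q_enc/ε₀ = λ_enc L/ε₀.
E = 2k|λ_enc|/r = 2(8.99×10^9)(3.778×10^-6)/(0.0292) = 2.33×10^6 N/C.

E ≈ 2.33×10^6 V/m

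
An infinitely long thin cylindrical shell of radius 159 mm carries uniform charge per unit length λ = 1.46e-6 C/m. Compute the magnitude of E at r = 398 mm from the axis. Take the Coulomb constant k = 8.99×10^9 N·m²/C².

Take a coaxial cylindrical Gaussian surface of radius r = 398 mm and length L (r > 159 mm).
The full line charge is enclosed: λ_enc = 1.46e-6 C/m.
Gauss's law: E·2πrL = λ_enc L/ε₀.
E = 2k|λ_enc|/r = 2(8.99×10^9)(1.46×10^-6)/(0.398) = 6.60e4 N/C.

|E| ≈ 6.60e4 V/m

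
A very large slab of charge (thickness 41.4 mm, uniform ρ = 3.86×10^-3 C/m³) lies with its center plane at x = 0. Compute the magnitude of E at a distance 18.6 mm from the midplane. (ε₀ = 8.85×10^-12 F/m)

By symmetry E is perpendicular to the slab. A Gaussian pillbox from −18.6 mm to +18.6 mm (face area A) lies entirely within the slab.
Q_enc = ρ·(2x)·A and flux = 2EA, so 2EA = 2ρxA/ε₀ ⇒ E = |ρ|x/ε₀.
E = (3.86×10^-3)(0.0186)/(8.85×10^-12) = 8.11×10^6 N/C.

E = 8.11×10^6 N/C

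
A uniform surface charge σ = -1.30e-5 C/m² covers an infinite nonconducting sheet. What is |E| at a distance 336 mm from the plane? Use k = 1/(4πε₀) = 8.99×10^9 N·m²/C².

E = 7.34×10^5 V/m

Choose a cylindrical pillbox piercing the sheet, end faces (area A) parallel to it.
Flux Φ = 2EA and Q_enc = σA, so 2EA = σA/ε₀ ⇒ E = |σ|/(2ε₀), independent of distance.
E = 2πk|σ| = 2π(8.99×10^9)(1.30e-5) = 7.34×10^5 N/C.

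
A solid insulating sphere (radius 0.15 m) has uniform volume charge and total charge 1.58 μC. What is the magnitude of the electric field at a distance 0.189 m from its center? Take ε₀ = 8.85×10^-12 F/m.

Use a concentric Gaussian sphere at r = 0.189 m (r > R, so the entire charge is enclosed).
Q_enc = 1.58 μC = 1.58×10^-6 C.
Since E is radial and uniform over the Gaussian sphere, Φ = E·4πr² = Q_enc/ε₀.
E = |Q_enc|/(4πε₀r²) = (1.58e-6)/(4π·8.85×10^-12·(0.189)²) = 3.98e5 N/C.

|E| ≈ 3.98×10^5 N/C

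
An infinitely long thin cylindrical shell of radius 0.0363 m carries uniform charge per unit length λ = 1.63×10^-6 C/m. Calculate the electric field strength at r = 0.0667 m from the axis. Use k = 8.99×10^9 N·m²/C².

|E| ≈ 4.39e5 V/m

Choose a coaxial cylinder of radius r = 0.0667 m (arbitrary length L) as the Gaussian surface (r > 0.0363 m).
The full line charge is enclosed: λ_enc = 1.63×10^-6 C/m.
Applying ∮E·dA = Q_enc/ε₀ with the end caps contributing no flux:
E = 2k|λ_enc|/r = 2(8.99×10^9)(1.63e-6)/(0.0667) = 4.39×10^5 N/C.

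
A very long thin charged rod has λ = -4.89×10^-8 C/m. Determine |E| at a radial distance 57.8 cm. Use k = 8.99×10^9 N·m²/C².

Coaxial Gaussian cylinder, radius r = 57.8 cm, length L.
Q_enc = λL, so λ_enc = -4.89e-8 C/m.
Gauss's law: E·2πrL = λ_enc L/ε₀.
E = 2k|λ_enc|/r = 2(8.99×10^9)(4.89×10^-8)/(0.578) = 1.52e3 N/C.

E = 1.52×10^3 N/C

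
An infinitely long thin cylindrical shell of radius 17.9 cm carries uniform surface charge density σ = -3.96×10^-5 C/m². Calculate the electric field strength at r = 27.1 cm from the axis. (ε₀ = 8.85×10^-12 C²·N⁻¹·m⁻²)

Choose a coaxial cylinder of radius r = 27.1 cm (arbitrary length L) as the Gaussian surface (r > 17.9 cm).
The whole shell is enclosed: λ_enc = σ·2πR = (-3.96×10^-5)·2π·(0.179) = -4.454×10^-5 C/m.
Applying ∮E·dA = Q_enc/ε₀ with the end caps contributing no flux:
E = |λ_enc|/(2πε₀r) = (4.454e-5)/(2π·8.85×10^-12·0.271) = 2.96×10^6 N/C.

|E| = 2.96e6 N/C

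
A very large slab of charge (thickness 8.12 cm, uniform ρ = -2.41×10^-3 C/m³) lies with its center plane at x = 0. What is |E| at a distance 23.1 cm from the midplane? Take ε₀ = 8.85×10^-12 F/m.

|E| ≈ 1.11×10^7 V/m

The point |x| = 23.1 cm lies outside the slab (half-thickness 0.0406 m). A symmetric pillbox spanning the full slab encloses Q_enc = ρ·d·A.
Flux = 2EA ⇒ E = |ρ|d/(2ε₀), independent of distance outside.
E = (2.41×10^-3)(0.0812)/(2·8.85×10^-12) = 1.11e7 N/C.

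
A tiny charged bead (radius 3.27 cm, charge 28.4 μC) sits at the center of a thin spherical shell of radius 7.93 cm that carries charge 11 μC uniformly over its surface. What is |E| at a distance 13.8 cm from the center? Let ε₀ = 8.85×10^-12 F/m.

E ≈ 1.86×10^7 N/C

Use a concentric Gaussian sphere at r = 13.8 cm (r > 7.93 cm, enclosing both).
Q_enc = (28.4 μC) + (11 μC) = 3.94e-5 C.
By Gauss's law, ∮E·dA = E·4πr² = Q_enc/ε₀.
E = |Q_enc|/(4πε₀r²) = (3.94×10^-5)/(4π·8.85×10^-12·(0.138)²) = 1.86e7 N/C.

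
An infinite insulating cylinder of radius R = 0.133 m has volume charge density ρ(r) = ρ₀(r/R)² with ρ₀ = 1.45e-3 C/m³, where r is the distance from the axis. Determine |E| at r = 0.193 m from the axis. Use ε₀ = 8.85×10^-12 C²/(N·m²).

By cylindrical symmetry E is radial; use a coaxial Gaussian cylinder of radius 0.193 m and length L (r > R, full charge per length enclosed).
λ_enc = 2π ∫₀^R ρ₀(r'/R)^2 r' dr' = 2πρ₀R²/4 = 4.029×10^-5 C/m.
Applying ∮E·dA = Q_enc/ε₀ with the end caps contributing no flux:
E = |λ_enc|/(2πε₀r) = (4.029×10^-5)/(2π·8.85×10^-12·0.193) = 3.75×10^6 N/C.

|E| = 3.75×10^6 V/m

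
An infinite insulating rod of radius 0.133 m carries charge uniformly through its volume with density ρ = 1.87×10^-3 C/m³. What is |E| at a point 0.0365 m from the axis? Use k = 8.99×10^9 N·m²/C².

|E| ≈ 3.86e6 N/C

Coaxial Gaussian cylinder, radius r = 0.0365 m, length L (r < R).
Charge inside radius r per length L is ρ·πr²·L, so λ_enc = ρπr² = 7.827×10^-6 C/m.
Gauss's law: E·2πrL = λ_enc L/ε₀.
E = 2k|λ_enc|/r = 2(8.99×10^9)(7.827e-6)/(0.0365) = 3.86×10^6 N/C.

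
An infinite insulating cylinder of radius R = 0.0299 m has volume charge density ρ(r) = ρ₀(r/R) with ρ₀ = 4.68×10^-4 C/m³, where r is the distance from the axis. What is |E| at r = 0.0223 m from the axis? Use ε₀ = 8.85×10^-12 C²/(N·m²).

Choose a coaxial cylinder of radius r = 0.0223 m (arbitrary length L) as the Gaussian surface (r < R).
Integrating ρ over the cross-section to radius r: λ_enc = (2πρ₀/R) ∫₀^r r'^2 dr' = 2πρ₀ r^3/(3·R) = 3.635e-7 C/m.
Since E is radial and uniform over the curved surface, Φ = E·2πrL = Q_enc/ε₀ = λ_enc L/ε₀.
E = |λ_enc|/(2πε₀r) = (3.635×10^-7)/(2π·8.85×10^-12·0.0223) = 2.93×10^5 N/C.

|E| = 2.93e5 N/C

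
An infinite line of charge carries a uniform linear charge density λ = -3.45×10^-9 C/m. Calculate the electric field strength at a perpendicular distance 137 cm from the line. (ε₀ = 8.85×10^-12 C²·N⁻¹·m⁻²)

|E| ≈ 45.3 V/m

Choose a coaxial cylinder of radius r = 137 cm (arbitrary length L) as the Gaussian surface.
Q_enc = λL, so λ_enc = -3.45e-9 C/m.
Applying ∮E·dA = Q_enc/ε₀ with the end caps contributing no flux:
E = |λ_enc|/(2πε₀r) = (3.45×10^-9)/(2π·8.85×10^-12·1.37) = 45.3 N/C.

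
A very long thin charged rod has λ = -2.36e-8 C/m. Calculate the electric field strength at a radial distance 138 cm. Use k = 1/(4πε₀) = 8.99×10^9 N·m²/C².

By cylindrical symmetry E is radial; use a coaxial Gaussian cylinder of radius 138 cm and length L.
Q_enc = λL, so λ_enc = -2.36×10^-8 C/m.
Since E is radial and uniform over the curved surface, Φ = E·2πrL = Q_enc/ε₀ = λ_enc L/ε₀.
E = 2k|λ_enc|/r = 2(8.99×10^9)(2.36×10^-8)/(1.38) = 307 N/C.

|E| = 307 V/m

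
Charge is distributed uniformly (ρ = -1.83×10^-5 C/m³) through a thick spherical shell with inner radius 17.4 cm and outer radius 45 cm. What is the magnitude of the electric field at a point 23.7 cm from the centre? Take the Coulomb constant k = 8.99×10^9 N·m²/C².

E ≈ 9.87×10^4 N/C

By spherical symmetry E is radial; choose a Gaussian sphere of radius r = 23.7 cm (within the shell material, 17.4 cm < r < 45 cm).
Only the shell between 17.4 cm and r is enclosed: Q_enc = ρ·(4π/3)(r³ − a³) = (-1.83e-5)·(4π/3)·((0.237)³ − (0.174)³) = -6.166e-7 C.
Gauss's law: E·4πr² = Q_enc/ε₀.
E = k|Q_enc|/r² = (8.99×10^9)(6.166×10^-7)/(0.237)² = 9.87×10^4 N/C.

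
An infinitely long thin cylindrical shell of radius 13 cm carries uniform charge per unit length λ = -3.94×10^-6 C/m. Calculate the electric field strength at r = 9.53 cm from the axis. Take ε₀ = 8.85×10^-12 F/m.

Take a coaxial cylindrical Gaussian surface of radius r = 9.53 cm and length L (r < 13 cm, inside the shell).
No charge is enclosed, so Gauss's law gives E·2πrL = 0 ⇒ E = 0.

E = 0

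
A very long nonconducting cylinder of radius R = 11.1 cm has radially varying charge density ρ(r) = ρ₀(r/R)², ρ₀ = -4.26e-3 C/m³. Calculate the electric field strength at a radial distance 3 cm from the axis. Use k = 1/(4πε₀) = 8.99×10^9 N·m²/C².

Take a coaxial cylindrical Gaussian surface of radius r = 3 cm and length L (r < R).
λ_enc = ∫₀^r ρ(r')·2πr' dr' = (2πρ₀/R²)·r^4/4 = -4.399×10^-7 C/m.
Since E is radial and uniform over the curved surface, Φ = E·2πrL = Q_enc/ε₀ = λ_enc L/ε₀.
E = 2k|λ_enc|/r = 2(8.99×10^9)(4.399e-7)/(0.03) = 2.64e5 N/C.

E ≈ 2.64×10^5 V/m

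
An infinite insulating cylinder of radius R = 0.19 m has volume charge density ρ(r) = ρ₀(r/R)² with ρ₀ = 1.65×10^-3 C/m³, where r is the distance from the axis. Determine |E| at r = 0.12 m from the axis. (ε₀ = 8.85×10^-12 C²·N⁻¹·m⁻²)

By cylindrical symmetry E is radial; use a coaxial Gaussian cylinder of radius 0.12 m and length L (r < R).
λ_enc = ∫₀^r ρ(r')·2πr' dr' = (2πρ₀/R²)·r^4/4 = 1.489×10^-5 C/m.
Since E is radial and uniform over the curved surface, Φ = E·2πrL = Q_enc/ε₀ = λ_enc L/ε₀.
E = |λ_enc|/(2πε₀r) = (1.489e-5)/(2π·8.85×10^-12·0.12) = 2.23×10^6 N/C.

E ≈ 2.23×10^6 N/C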